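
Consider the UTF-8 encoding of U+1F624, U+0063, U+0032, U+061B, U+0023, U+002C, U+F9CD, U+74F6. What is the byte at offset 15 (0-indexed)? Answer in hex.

0xB6

U+1F624 → 4-byte form F0 9F 98 A4 at offsets 0–3.
U+0063 → 1-byte form 63 at offsets 4–4.
U+0032 → 1-byte form 32 at offsets 5–5.
U+061B → 2-byte form D8 9B at offsets 6–7.
U+0023 → 1-byte form 23 at offsets 8–8.
U+002C → 1-byte form 2C at offsets 9–9.
U+F9CD → 3-byte form EF A7 8D at offsets 10–12.
U+74F6 → 3-byte form E7 93 B6 at offsets 13–15.
Offset 15 falls in char 8's range; it's byte 3 of E7 93 B6 = 0xB6.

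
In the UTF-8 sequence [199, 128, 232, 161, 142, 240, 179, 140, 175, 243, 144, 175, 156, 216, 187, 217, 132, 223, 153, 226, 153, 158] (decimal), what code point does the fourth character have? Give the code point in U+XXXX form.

U+D0BDC

Offset 0: leading byte 0xC7 = 11000111 → 2-byte char #1 = C7 80.
Offset 2: leading byte 0xE8 = 11101000 → 3-byte char #2 = E8 A1 8E.
Offset 5: leading byte 0xF0 = 11110000 → 4-byte char #3 = F0 B3 8C AF.
Offset 9: leading byte 0xF3 = 11110011 → 4-byte char #4 = F3 90 AF 9C.
Leading byte 0xF3 = 11110011 matches 11110xxx → 4-byte sequence.
Byte 1: 0xF3 = 11110011, payload 011 (3 bits).
Byte 2: 0x90 = 10010000 (10xxxxxx ✓), payload 010000.
Byte 3: 0xAF = 10101111 (10xxxxxx ✓), payload 101111.
Byte 4: 0x9C = 10011100 (10xxxxxx ✓), payload 011100.
Concatenate: 011010000101111011100 = 0xD0BDC (21 bits → U+D0BDC).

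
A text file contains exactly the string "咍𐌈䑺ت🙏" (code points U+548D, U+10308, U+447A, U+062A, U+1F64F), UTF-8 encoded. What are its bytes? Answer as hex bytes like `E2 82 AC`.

E5 92 8D F0 90 8C 88 E4 91 BA D8 AA F0 9F 99 8F

U+548D: 3-byte form → E5 92 8D.
U+10308: 4-byte form → F0 90 8C 88.
U+447A: 3-byte form → E4 91 BA.
U+062A: 2-byte form → D8 AA.
U+1F64F: 4-byte form → F0 9F 99 8F.
Concatenated (16 bytes): E5 92 8D F0 90 8C 88 E4 91 BA D8 AA F0 9F 99 8F.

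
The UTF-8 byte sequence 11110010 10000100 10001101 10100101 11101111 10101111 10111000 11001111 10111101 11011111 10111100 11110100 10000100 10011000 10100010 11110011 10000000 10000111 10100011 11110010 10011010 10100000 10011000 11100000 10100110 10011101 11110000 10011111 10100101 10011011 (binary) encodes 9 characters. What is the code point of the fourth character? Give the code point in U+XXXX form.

U+07FC

Offset 0: leading byte 0xF2 = 11110010 → 4-byte char #1 = F2 84 8D A5.
Offset 4: leading byte 0xEF = 11101111 → 3-byte char #2 = EF AF B8.
Offset 7: leading byte 0xCF = 11001111 → 2-byte char #3 = CF BD.
Offset 9: leading byte 0xDF = 11011111 → 2-byte char #4 = DF BC.
Leading byte 0xDF = 11011111 matches 110xxxxx → 2-byte sequence.
Byte 1: 0xDF = 11011111, payload 11111 (5 bits).
Byte 2: 0xBC = 10111100 (10xxxxxx ✓), payload 111100.
Concatenate: 11111111100 = 0x7FC (11 bits → U+07FC).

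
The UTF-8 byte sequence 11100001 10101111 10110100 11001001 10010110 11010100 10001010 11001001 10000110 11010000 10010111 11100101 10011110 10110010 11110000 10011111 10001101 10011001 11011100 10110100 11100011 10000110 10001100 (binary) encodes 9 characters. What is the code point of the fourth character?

U+0246

Offset 0: leading byte 0xE1 = 11100001 → 3-byte char #1 = E1 AF B4.
Offset 3: leading byte 0xC9 = 11001001 → 2-byte char #2 = C9 96.
Offset 5: leading byte 0xD4 = 11010100 → 2-byte char #3 = D4 8A.
Offset 7: leading byte 0xC9 = 11001001 → 2-byte char #4 = C9 86.
Leading byte 0xC9 = 11001001 matches 110xxxxx → 2-byte sequence.
Byte 1: 0xC9 = 11001001, payload 01001 (5 bits).
Byte 2: 0x86 = 10000110 (10xxxxxx ✓), payload 000110.
Concatenate: 01001000110 = 0x246 (11 bits → U+0246).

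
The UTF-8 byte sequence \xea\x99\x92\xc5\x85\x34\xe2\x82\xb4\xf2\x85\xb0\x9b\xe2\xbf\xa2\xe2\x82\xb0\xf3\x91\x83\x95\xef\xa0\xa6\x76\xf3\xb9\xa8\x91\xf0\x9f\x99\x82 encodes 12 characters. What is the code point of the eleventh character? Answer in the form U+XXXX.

U+F9A11

Offset 0: leading byte 0xEA = 11101010 → 3-byte char #1 = EA 99 92.
Offset 3: leading byte 0xC5 = 11000101 → 2-byte char #2 = C5 85.
Offset 5: leading byte 0x34 = 00110100 → 1-byte char #3 = 34.
Offset 6: leading byte 0xE2 = 11100010 → 3-byte char #4 = E2 82 B4.
Offset 9: leading byte 0xF2 = 11110010 → 4-byte char #5 = F2 85 B0 9B.
Offset 13: leading byte 0xE2 = 11100010 → 3-byte char #6 = E2 BF A2.
Offset 16: leading byte 0xE2 = 11100010 → 3-byte char #7 = E2 82 B0.
Offset 19: leading byte 0xF3 = 11110011 → 4-byte char #8 = F3 91 83 95.
Offset 23: leading byte 0xEF = 11101111 → 3-byte char #9 = EF A0 A6.
Offset 26: leading byte 0x76 = 01110110 → 1-byte char #10 = 76.
Offset 27: leading byte 0xF3 = 11110011 → 4-byte char #11 = F3 B9 A8 91.
Leading byte 0xF3 = 11110011 matches 11110xxx → 4-byte sequence.
Byte 1: 0xF3 = 11110011, payload 011 (3 bits).
Byte 2: 0xB9 = 10111001 (10xxxxxx ✓), payload 111001.
Byte 3: 0xA8 = 10101000 (10xxxxxx ✓), payload 101000.
Byte 4: 0x91 = 10010001 (10xxxxxx ✓), payload 010001.
Concatenate: 011111001101000010001 = 0xF9A11 (21 bits → U+F9A11).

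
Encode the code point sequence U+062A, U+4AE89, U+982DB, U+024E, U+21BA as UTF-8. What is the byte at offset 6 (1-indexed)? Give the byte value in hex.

0x89

1-indexed offset 6 is 0-indexed offset 5.
U+062A → 2-byte form D8 AA at offsets 0–1.
U+4AE89 → 4-byte form F1 8A BA 89 at offsets 2–5.
Offset 5 falls in char 2's range; it's byte 4 of F1 8A BA 89 = 0x89.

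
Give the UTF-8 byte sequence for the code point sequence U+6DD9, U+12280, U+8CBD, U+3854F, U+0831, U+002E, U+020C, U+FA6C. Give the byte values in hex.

E6 B7 99 F0 92 8A 80 E8 B2 BD F0 B8 95 8F E0 A0 B1 2E C8 8C EF A9 AC

U+6DD9: 3-byte form → E6 B7 99.
U+12280: 4-byte form → F0 92 8A 80.
U+8CBD: 3-byte form → E8 B2 BD.
U+3854F: 4-byte form → F0 B8 95 8F.
U+0831: 3-byte form → E0 A0 B1.
U+002E: 1-byte form → 2E.
U+020C: 2-byte form → C8 8C.
U+FA6C: 3-byte form → EF A9 AC.
Concatenated (23 bytes): E6 B7 99 F0 92 8A 80 E8 B2 BD F0 B8 95 8F E0 A0 B1 2E C8 8C EF A9 AC.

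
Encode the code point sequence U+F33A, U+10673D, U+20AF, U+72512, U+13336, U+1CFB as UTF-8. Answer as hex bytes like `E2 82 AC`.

EF 8C BA F4 86 9C BD E2 82 AF F1 B2 94 92 F0 93 8C B6 E1 B3 BB

U+F33A: 3-byte form → EF 8C BA.
U+10673D: 4-byte form → F4 86 9C BD.
U+20AF: 3-byte form → E2 82 AF.
U+72512: 4-byte form → F1 B2 94 92.
U+13336: 4-byte form → F0 93 8C B6.
U+1CFB: 3-byte form → E1 B3 BB.
Concatenated (21 bytes): EF 8C BA F4 86 9C BD E2 82 AF F1 B2 94 92 F0 93 8C B6 E1 B3 BB.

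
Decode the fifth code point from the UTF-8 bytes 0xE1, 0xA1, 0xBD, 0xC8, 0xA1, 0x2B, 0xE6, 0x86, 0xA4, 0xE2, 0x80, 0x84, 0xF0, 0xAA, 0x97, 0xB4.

U+2004

Offset 0: leading byte 0xE1 = 11100001 → 3-byte char #1 = E1 A1 BD.
Offset 3: leading byte 0xC8 = 11001000 → 2-byte char #2 = C8 A1.
Offset 5: leading byte 0x2B = 00101011 → 1-byte char #3 = 2B.
Offset 6: leading byte 0xE6 = 11100110 → 3-byte char #4 = E6 86 A4.
Offset 9: leading byte 0xE2 = 11100010 → 3-byte char #5 = E2 80 84.
Leading byte 0xE2 = 11100010 matches 1110xxxx → 3-byte sequence.
Byte 1: 0xE2 = 11100010, payload 0010 (4 bits).
Byte 2: 0x80 = 10000000 (10xxxxxx ✓), payload 000000.
Byte 3: 0x84 = 10000100 (10xxxxxx ✓), payload 000100.
Concatenate: 0010000000000100 = 0x2004 (16 bits → U+2004).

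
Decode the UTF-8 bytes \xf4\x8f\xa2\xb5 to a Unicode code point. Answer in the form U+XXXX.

U+10F8B5

Leading byte 0xF4 = 11110100 matches 11110xxx → 4-byte sequence.
Byte 1: 0xF4 = 11110100, payload 100 (3 bits).
Byte 2: 0x8F = 10001111 (10xxxxxx ✓), payload 001111.
Byte 3: 0xA2 = 10100010 (10xxxxxx ✓), payload 100010.
Byte 4: 0xB5 = 10110101 (10xxxxxx ✓), payload 110101.
Concatenate: 100001111100010110101 = 0x10F8B5 (21 bits → U+10F8B5).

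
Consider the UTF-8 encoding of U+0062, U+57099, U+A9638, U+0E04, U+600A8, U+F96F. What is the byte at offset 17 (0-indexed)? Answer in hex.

U+0062 → 1-byte form 62 at offsets 0–0.
U+57099 → 4-byte form F1 97 82 99 at offsets 1–4.
U+A9638 → 4-byte form F2 A9 98 B8 at offsets 5–8.
U+0E04 → 3-byte form E0 B8 84 at offsets 9–11.
U+600A8 → 4-byte form F1 A0 82 A8 at offsets 12–15.
U+F96F → 3-byte form EF A5 AF at offsets 16–18.
Offset 17 falls in char 6's range; it's byte 2 of EF A5 AF = 0xA5.

0xA5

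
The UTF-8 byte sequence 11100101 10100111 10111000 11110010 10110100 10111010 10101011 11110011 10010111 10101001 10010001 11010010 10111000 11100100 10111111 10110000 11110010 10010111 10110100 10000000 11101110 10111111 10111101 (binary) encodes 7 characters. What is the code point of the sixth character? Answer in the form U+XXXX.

Offset 0: leading byte 0xE5 = 11100101 → 3-byte char #1 = E5 A7 B8.
Offset 3: leading byte 0xF2 = 11110010 → 4-byte char #2 = F2 B4 BA AB.
Offset 7: leading byte 0xF3 = 11110011 → 4-byte char #3 = F3 97 A9 91.
Offset 11: leading byte 0xD2 = 11010010 → 2-byte char #4 = D2 B8.
Offset 13: leading byte 0xE4 = 11100100 → 3-byte char #5 = E4 BF B0.
Offset 16: leading byte 0xF2 = 11110010 → 4-byte char #6 = F2 97 B4 80.
Leading byte 0xF2 = 11110010 matches 11110xxx → 4-byte sequence.
Byte 1: 0xF2 = 11110010, payload 010 (3 bits).
Byte 2: 0x97 = 10010111 (10xxxxxx ✓), payload 010111.
Byte 3: 0xB4 = 10110100 (10xxxxxx ✓), payload 110100.
Byte 4: 0x80 = 10000000 (10xxxxxx ✓), payload 000000.
Concatenate: 010010111110100000000 = 0x97D00 (21 bits → U+97D00).

U+97D00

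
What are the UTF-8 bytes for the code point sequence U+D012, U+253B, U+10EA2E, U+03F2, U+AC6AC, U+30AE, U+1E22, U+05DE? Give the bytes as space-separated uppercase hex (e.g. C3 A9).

U+D012: 3-byte form → ED 80 92.
U+253B: 3-byte form → E2 94 BB.
U+10EA2E: 4-byte form → F4 8E A8 AE.
U+03F2: 2-byte form → CF B2.
U+AC6AC: 4-byte form → F2 AC 9A AC.
U+30AE: 3-byte form → E3 82 AE.
U+1E22: 3-byte form → E1 B8 A2.
U+05DE: 2-byte form → D7 9E.
Concatenated (24 bytes): ED 80 92 E2 94 BB F4 8E A8 AE CF B2 F2 AC 9A AC E3 82 AE E1 B8 A2 D7 9E.

ED 80 92 E2 94 BB F4 8E A8 AE CF B2 F2 AC 9A AC E3 82 AE E1 B8 A2 D7 9E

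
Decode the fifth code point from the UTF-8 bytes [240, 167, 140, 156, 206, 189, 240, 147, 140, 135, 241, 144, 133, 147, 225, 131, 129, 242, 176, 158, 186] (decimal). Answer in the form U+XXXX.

U+10C1

Offset 0: leading byte 0xF0 = 11110000 → 4-byte char #1 = F0 A7 8C 9C.
Offset 4: leading byte 0xCE = 11001110 → 2-byte char #2 = CE BD.
Offset 6: leading byte 0xF0 = 11110000 → 4-byte char #3 = F0 93 8C 87.
Offset 10: leading byte 0xF1 = 11110001 → 4-byte char #4 = F1 90 85 93.
Offset 14: leading byte 0xE1 = 11100001 → 3-byte char #5 = E1 83 81.
Leading byte 0xE1 = 11100001 matches 1110xxxx → 3-byte sequence.
Byte 1: 0xE1 = 11100001, payload 0001 (4 bits).
Byte 2: 0x83 = 10000011 (10xxxxxx ✓), payload 000011.
Byte 3: 0x81 = 10000001 (10xxxxxx ✓), payload 000001.
Concatenate: 0001000011000001 = 0x10C1 (16 bits → U+10C1).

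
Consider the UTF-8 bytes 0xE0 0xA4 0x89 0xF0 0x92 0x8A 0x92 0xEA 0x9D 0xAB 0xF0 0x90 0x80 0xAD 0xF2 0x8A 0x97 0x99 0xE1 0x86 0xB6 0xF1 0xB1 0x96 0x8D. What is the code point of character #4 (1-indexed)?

Offset 0: leading byte 0xE0 = 11100000 → 3-byte char #1 = E0 A4 89.
Offset 3: leading byte 0xF0 = 11110000 → 4-byte char #2 = F0 92 8A 92.
Offset 7: leading byte 0xEA = 11101010 → 3-byte char #3 = EA 9D AB.
Offset 10: leading byte 0xF0 = 11110000 → 4-byte char #4 = F0 90 80 AD.
Leading byte 0xF0 = 11110000 matches 11110xxx → 4-byte sequence.
Byte 1: 0xF0 = 11110000, payload 000 (3 bits).
Byte 2: 0x90 = 10010000 (10xxxxxx ✓), payload 010000.
Byte 3: 0x80 = 10000000 (10xxxxxx ✓), payload 000000.
Byte 4: 0xAD = 10101101 (10xxxxxx ✓), payload 101101.
Concatenate: 000010000000000101101 = 0x1002D (21 bits → U+1002D).

U+1002D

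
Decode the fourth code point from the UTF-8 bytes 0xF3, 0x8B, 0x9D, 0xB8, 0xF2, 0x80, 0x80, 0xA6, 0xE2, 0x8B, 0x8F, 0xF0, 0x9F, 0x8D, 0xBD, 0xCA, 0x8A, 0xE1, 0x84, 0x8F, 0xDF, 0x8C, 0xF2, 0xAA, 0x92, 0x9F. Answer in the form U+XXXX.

Offset 0: leading byte 0xF3 = 11110011 → 4-byte char #1 = F3 8B 9D B8.
Offset 4: leading byte 0xF2 = 11110010 → 4-byte char #2 = F2 80 80 A6.
Offset 8: leading byte 0xE2 = 11100010 → 3-byte char #3 = E2 8B 8F.
Offset 11: leading byte 0xF0 = 11110000 → 4-byte char #4 = F0 9F 8D BD.
Leading byte 0xF0 = 11110000 matches 11110xxx → 4-byte sequence.
Byte 1: 0xF0 = 11110000, payload 000 (3 bits).
Byte 2: 0x9F = 10011111 (10xxxxxx ✓), payload 011111.
Byte 3: 0x8D = 10001101 (10xxxxxx ✓), payload 001101.
Byte 4: 0xBD = 10111101 (10xxxxxx ✓), payload 111101.
Concatenate: 000011111001101111101 = 0x1F37D (21 bits → U+1F37D).

U+1F37D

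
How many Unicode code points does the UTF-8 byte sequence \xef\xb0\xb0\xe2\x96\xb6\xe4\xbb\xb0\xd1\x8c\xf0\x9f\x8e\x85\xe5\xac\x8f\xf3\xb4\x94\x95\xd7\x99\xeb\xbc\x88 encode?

9

Byte at offset 0: 0xEF = 11101111 → 3-byte char (#1). Advance 3.
Byte at offset 3: 0xE2 = 11100010 → 3-byte char (#2). Advance 3.
Byte at offset 6: 0xE4 = 11100100 → 3-byte char (#3). Advance 3.
Byte at offset 9: 0xD1 = 11010001 → 2-byte char (#4). Advance 2.
Byte at offset 11: 0xF0 = 11110000 → 4-byte char (#5). Advance 4.
Byte at offset 15: 0xE5 = 11100101 → 3-byte char (#6). Advance 3.
Byte at offset 18: 0xF3 = 11110011 → 4-byte char (#7). Advance 4.
Byte at offset 22: 0xD7 = 11010111 → 2-byte char (#8). Advance 2.
Byte at offset 24: 0xEB = 11101011 → 3-byte char (#9). Advance 3.
Reached end at offset 27 after 9 code points.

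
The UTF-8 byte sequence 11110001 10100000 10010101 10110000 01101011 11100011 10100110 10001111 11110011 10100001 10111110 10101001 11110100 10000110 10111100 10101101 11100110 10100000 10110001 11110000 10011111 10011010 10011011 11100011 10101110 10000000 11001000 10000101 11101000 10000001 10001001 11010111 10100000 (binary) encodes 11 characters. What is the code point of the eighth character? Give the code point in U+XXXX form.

Offset 0: leading byte 0xF1 = 11110001 → 4-byte char #1 = F1 A0 95 B0.
Offset 4: leading byte 0x6B = 01101011 → 1-byte char #2 = 6B.
Offset 5: leading byte 0xE3 = 11100011 → 3-byte char #3 = E3 A6 8F.
Offset 8: leading byte 0xF3 = 11110011 → 4-byte char #4 = F3 A1 BE A9.
Offset 12: leading byte 0xF4 = 11110100 → 4-byte char #5 = F4 86 BC AD.
Offset 16: leading byte 0xE6 = 11100110 → 3-byte char #6 = E6 A0 B1.
Offset 19: leading byte 0xF0 = 11110000 → 4-byte char #7 = F0 9F 9A 9B.
Offset 23: leading byte 0xE3 = 11100011 → 3-byte char #8 = E3 AE 80.
Leading byte 0xE3 = 11100011 matches 1110xxxx → 3-byte sequence.
Byte 1: 0xE3 = 11100011, payload 0011 (4 bits).
Byte 2: 0xAE = 10101110 (10xxxxxx ✓), payload 101110.
Byte 3: 0x80 = 10000000 (10xxxxxx ✓), payload 000000.
Concatenate: 0011101110000000 = 0x3B80 (16 bits → U+3B80).

U+3B80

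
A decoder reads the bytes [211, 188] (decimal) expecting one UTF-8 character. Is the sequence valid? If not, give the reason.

valid

Leading byte 0xD3 = 11010011 → 2-byte form.
Continuation bytes 0xBC=10111100 all match 10xxxxxx.
Decoded value 0x4FC is ≥ 0x80 (shortest form) and not a surrogate.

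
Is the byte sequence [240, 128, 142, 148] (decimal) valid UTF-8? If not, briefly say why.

invalid (overlong encoding)

Leading byte 0xF0 = 11110000 → 4-byte form.
Continuation bytes all match 10xxxxxx. Payload decodes to 0x394.
But 0x394 < 0x10000, the minimum for a 4-byte sequence — this is an overlong encoding.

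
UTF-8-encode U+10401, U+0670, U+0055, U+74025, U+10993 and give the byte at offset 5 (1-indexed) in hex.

0xD9

1-indexed offset 5 is 0-indexed offset 4.
U+10401 → 4-byte form F0 90 90 81 at offsets 0–3.
U+0670 → 2-byte form D9 B0 at offsets 4–5.
Offset 4 falls in char 2's range; it's byte 1 of D9 B0 = 0xD9.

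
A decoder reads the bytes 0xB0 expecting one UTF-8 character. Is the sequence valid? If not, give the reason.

invalid (continuation byte with no leading byte)

Byte 0xB0 = 10110000 has the form 10xxxxxx — a continuation byte — but there is no preceding leading byte.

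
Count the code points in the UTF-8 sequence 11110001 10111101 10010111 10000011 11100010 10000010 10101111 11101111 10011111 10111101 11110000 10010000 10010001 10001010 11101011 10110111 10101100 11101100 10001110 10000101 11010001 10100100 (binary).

7

Byte at offset 0: 0xF1 = 11110001 → 4-byte char (#1). Advance 4.
Byte at offset 4: 0xE2 = 11100010 → 3-byte char (#2). Advance 3.
Byte at offset 7: 0xEF = 11101111 → 3-byte char (#3). Advance 3.
Byte at offset 10: 0xF0 = 11110000 → 4-byte char (#4). Advance 4.
Byte at offset 14: 0xEB = 11101011 → 3-byte char (#5). Advance 3.
Byte at offset 17: 0xEC = 11101100 → 3-byte char (#6). Advance 3.
Byte at offset 20: 0xD1 = 11010001 → 2-byte char (#7). Advance 2.
Reached end at offset 22 after 7 code points.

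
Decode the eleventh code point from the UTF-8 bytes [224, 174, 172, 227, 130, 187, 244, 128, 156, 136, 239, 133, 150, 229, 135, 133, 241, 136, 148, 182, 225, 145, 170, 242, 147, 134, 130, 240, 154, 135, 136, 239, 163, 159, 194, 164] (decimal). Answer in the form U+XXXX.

Offset 0: leading byte 0xE0 = 11100000 → 3-byte char #1 = E0 AE AC.
Offset 3: leading byte 0xE3 = 11100011 → 3-byte char #2 = E3 82 BB.
Offset 6: leading byte 0xF4 = 11110100 → 4-byte char #3 = F4 80 9C 88.
Offset 10: leading byte 0xEF = 11101111 → 3-byte char #4 = EF 85 96.
Offset 13: leading byte 0xE5 = 11100101 → 3-byte char #5 = E5 87 85.
Offset 16: leading byte 0xF1 = 11110001 → 4-byte char #6 = F1 88 94 B6.
Offset 20: leading byte 0xE1 = 11100001 → 3-byte char #7 = E1 91 AA.
Offset 23: leading byte 0xF2 = 11110010 → 4-byte char #8 = F2 93 86 82.
Offset 27: leading byte 0xF0 = 11110000 → 4-byte char #9 = F0 9A 87 88.
Offset 31: leading byte 0xEF = 11101111 → 3-byte char #10 = EF A3 9F.
Offset 34: leading byte 0xC2 = 11000010 → 2-byte char #11 = C2 A4.
Leading byte 0xC2 = 11000010 matches 110xxxxx → 2-byte sequence.
Byte 1: 0xC2 = 11000010, payload 00010 (5 bits).
Byte 2: 0xA4 = 10100100 (10xxxxxx ✓), payload 100100.
Concatenate: 00010100100 = 0xA4 (11 bits → U+00A4).

U+00A4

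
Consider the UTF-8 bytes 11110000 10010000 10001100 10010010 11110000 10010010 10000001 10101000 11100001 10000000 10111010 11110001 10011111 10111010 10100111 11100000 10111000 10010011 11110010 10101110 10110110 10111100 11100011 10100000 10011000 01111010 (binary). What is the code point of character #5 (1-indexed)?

U+0E13

Offset 0: leading byte 0xF0 = 11110000 → 4-byte char #1 = F0 90 8C 92.
Offset 4: leading byte 0xF0 = 11110000 → 4-byte char #2 = F0 92 81 A8.
Offset 8: leading byte 0xE1 = 11100001 → 3-byte char #3 = E1 80 BA.
Offset 11: leading byte 0xF1 = 11110001 → 4-byte char #4 = F1 9F BA A7.
Offset 15: leading byte 0xE0 = 11100000 → 3-byte char #5 = E0 B8 93.
Leading byte 0xE0 = 11100000 matches 1110xxxx → 3-byte sequence.
Byte 1: 0xE0 = 11100000, payload 0000 (4 bits).
Byte 2: 0xB8 = 10111000 (10xxxxxx ✓), payload 111000.
Byte 3: 0x93 = 10010011 (10xxxxxx ✓), payload 010011.
Concatenate: 0000111000010011 = 0xE13 (16 bits → U+0E13).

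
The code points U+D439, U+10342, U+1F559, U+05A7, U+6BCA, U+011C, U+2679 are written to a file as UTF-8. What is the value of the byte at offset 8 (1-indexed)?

1-indexed offset 8 is 0-indexed offset 7.
U+D439 → 3-byte form ED 90 B9 at offsets 0–2.
U+10342 → 4-byte form F0 90 8D 82 at offsets 3–6.
U+1F559 → 4-byte form F0 9F 95 99 at offsets 7–10.
Offset 7 falls in char 3's range; it's byte 1 of F0 9F 95 99 = 0xF0.

0xF0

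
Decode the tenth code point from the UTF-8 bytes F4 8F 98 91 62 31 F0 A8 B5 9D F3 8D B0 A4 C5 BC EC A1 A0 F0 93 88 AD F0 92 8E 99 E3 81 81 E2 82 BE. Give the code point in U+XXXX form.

U+3041

Offset 0: leading byte 0xF4 = 11110100 → 4-byte char #1 = F4 8F 98 91.
Offset 4: leading byte 0x62 = 01100010 → 1-byte char #2 = 62.
Offset 5: leading byte 0x31 = 00110001 → 1-byte char #3 = 31.
Offset 6: leading byte 0xF0 = 11110000 → 4-byte char #4 = F0 A8 B5 9D.
Offset 10: leading byte 0xF3 = 11110011 → 4-byte char #5 = F3 8D B0 A4.
Offset 14: leading byte 0xC5 = 11000101 → 2-byte char #6 = C5 BC.
Offset 16: leading byte 0xEC = 11101100 → 3-byte char #7 = EC A1 A0.
Offset 19: leading byte 0xF0 = 11110000 → 4-byte char #8 = F0 93 88 AD.
Offset 23: leading byte 0xF0 = 11110000 → 4-byte char #9 = F0 92 8E 99.
Offset 27: leading byte 0xE3 = 11100011 → 3-byte char #10 = E3 81 81.
Leading byte 0xE3 = 11100011 matches 1110xxxx → 3-byte sequence.
Byte 1: 0xE3 = 11100011, payload 0011 (4 bits).
Byte 2: 0x81 = 10000001 (10xxxxxx ✓), payload 000001.
Byte 3: 0x81 = 10000001 (10xxxxxx ✓), payload 000001.
Concatenate: 0011000001000001 = 0x3041 (16 bits → U+3041).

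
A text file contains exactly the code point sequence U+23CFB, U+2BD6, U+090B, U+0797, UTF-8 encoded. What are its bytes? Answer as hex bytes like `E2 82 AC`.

F0 A3 B3 BB E2 AF 96 E0 A4 8B DE 97

U+23CFB: 4-byte form → F0 A3 B3 BB.
U+2BD6: 3-byte form → E2 AF 96.
U+090B: 3-byte form → E0 A4 8B.
U+0797: 2-byte form → DE 97.
Concatenated (12 bytes): F0 A3 B3 BB E2 AF 96 E0 A4 8B DE 97.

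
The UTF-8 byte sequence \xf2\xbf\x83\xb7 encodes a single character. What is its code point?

Leading byte 0xF2 = 11110010 matches 11110xxx → 4-byte sequence.
Byte 1: 0xF2 = 11110010, payload 010 (3 bits).
Byte 2: 0xBF = 10111111 (10xxxxxx ✓), payload 111111.
Byte 3: 0x83 = 10000011 (10xxxxxx ✓), payload 000011.
Byte 4: 0xB7 = 10110111 (10xxxxxx ✓), payload 110111.
Concatenate: 010111111000011110111 = 0xBF0F7 (21 bits → U+BF0F7).

U+BF0F7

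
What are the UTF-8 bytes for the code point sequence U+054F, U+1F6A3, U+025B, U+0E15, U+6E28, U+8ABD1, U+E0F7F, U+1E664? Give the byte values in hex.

D5 8F F0 9F 9A A3 C9 9B E0 B8 95 E6 B8 A8 F2 8A AF 91 F3 A0 BD BF F0 9E 99 A4

U+054F: 2-byte form → D5 8F.
U+1F6A3: 4-byte form → F0 9F 9A A3.
U+025B: 2-byte form → C9 9B.
U+0E15: 3-byte form → E0 B8 95.
U+6E28: 3-byte form → E6 B8 A8.
U+8ABD1: 4-byte form → F2 8A AF 91.
U+E0F7F: 4-byte form → F3 A0 BD BF.
U+1E664: 4-byte form → F0 9E 99 A4.
Concatenated (26 bytes): D5 8F F0 9F 9A A3 C9 9B E0 B8 95 E6 B8 A8 F2 8A AF 91 F3 A0 BD BF F0 9E 99 A4.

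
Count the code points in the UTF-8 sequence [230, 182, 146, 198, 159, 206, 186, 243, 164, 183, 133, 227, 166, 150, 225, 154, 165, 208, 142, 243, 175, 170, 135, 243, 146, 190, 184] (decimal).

Byte at offset 0: 0xE6 = 11100110 → 3-byte char (#1). Advance 3.
Byte at offset 3: 0xC6 = 11000110 → 2-byte char (#2). Advance 2.
Byte at offset 5: 0xCE = 11001110 → 2-byte char (#3). Advance 2.
Byte at offset 7: 0xF3 = 11110011 → 4-byte char (#4). Advance 4.
Byte at offset 11: 0xE3 = 11100011 → 3-byte char (#5). Advance 3.
Byte at offset 14: 0xE1 = 11100001 → 3-byte char (#6). Advance 3.
Byte at offset 17: 0xD0 = 11010000 → 2-byte char (#7). Advance 2.
Byte at offset 19: 0xF3 = 11110011 → 4-byte char (#8). Advance 4.
Byte at offset 23: 0xF3 = 11110011 → 4-byte char (#9). Advance 4.
Reached end at offset 27 after 9 code points.

9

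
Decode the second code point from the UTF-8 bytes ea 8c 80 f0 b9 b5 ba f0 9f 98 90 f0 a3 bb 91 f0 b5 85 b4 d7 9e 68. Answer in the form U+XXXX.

U+39D7A

Offset 0: leading byte 0xEA = 11101010 → 3-byte char #1 = EA 8C 80.
Offset 3: leading byte 0xF0 = 11110000 → 4-byte char #2 = F0 B9 B5 BA.
Leading byte 0xF0 = 11110000 matches 11110xxx → 4-byte sequence.
Byte 1: 0xF0 = 11110000, payload 000 (3 bits).
Byte 2: 0xB9 = 10111001 (10xxxxxx ✓), payload 111001.
Byte 3: 0xB5 = 10110101 (10xxxxxx ✓), payload 110101.
Byte 4: 0xBA = 10111010 (10xxxxxx ✓), payload 111010.
Concatenate: 000111001110101111010 = 0x39D7A (21 bits → U+39D7A).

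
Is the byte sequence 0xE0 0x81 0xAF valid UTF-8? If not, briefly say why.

Leading byte 0xE0 = 11100000 → 3-byte form.
Continuation bytes all match 10xxxxxx. Payload decodes to 0x6F.
But 0x6F < 0x800, the minimum for a 3-byte sequence — this is an overlong encoding.

invalid (overlong encoding)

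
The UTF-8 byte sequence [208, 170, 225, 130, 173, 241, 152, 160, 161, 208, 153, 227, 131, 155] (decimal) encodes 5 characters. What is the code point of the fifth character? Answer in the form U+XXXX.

U+30DB

Offset 0: leading byte 0xD0 = 11010000 → 2-byte char #1 = D0 AA.
Offset 2: leading byte 0xE1 = 11100001 → 3-byte char #2 = E1 82 AD.
Offset 5: leading byte 0xF1 = 11110001 → 4-byte char #3 = F1 98 A0 A1.
Offset 9: leading byte 0xD0 = 11010000 → 2-byte char #4 = D0 99.
Offset 11: leading byte 0xE3 = 11100011 → 3-byte char #5 = E3 83 9B.
Leading byte 0xE3 = 11100011 matches 1110xxxx → 3-byte sequence.
Byte 1: 0xE3 = 11100011, payload 0011 (4 bits).
Byte 2: 0x83 = 10000011 (10xxxxxx ✓), payload 000011.
Byte 3: 0x9B = 10011011 (10xxxxxx ✓), payload 011011.
Concatenate: 0011000011011011 = 0x30DB (16 bits → U+30DB).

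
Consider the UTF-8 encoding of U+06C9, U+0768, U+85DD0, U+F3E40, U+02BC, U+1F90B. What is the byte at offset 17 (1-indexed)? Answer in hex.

1-indexed offset 17 is 0-indexed offset 16.
U+06C9 → 2-byte form DB 89 at offsets 0–1.
U+0768 → 2-byte form DD A8 at offsets 2–3.
U+85DD0 → 4-byte form F2 85 B7 90 at offsets 4–7.
U+F3E40 → 4-byte form F3 B3 B9 80 at offsets 8–11.
U+02BC → 2-byte form CA BC at offsets 12–13.
U+1F90B → 4-byte form F0 9F A4 8B at offsets 14–17.
Offset 16 falls in char 6's range; it's byte 3 of F0 9F A4 8B = 0xA4.

0xA4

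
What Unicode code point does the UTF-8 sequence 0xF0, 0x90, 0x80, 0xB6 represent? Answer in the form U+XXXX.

Leading byte 0xF0 = 11110000 matches 11110xxx → 4-byte sequence.
Byte 1: 0xF0 = 11110000, payload 000 (3 bits).
Byte 2: 0x90 = 10010000 (10xxxxxx ✓), payload 010000.
Byte 3: 0x80 = 10000000 (10xxxxxx ✓), payload 000000.
Byte 4: 0xB6 = 10110110 (10xxxxxx ✓), payload 110110.
Concatenate: 000010000000000110110 = 0x10036 (21 bits → U+10036).

U+10036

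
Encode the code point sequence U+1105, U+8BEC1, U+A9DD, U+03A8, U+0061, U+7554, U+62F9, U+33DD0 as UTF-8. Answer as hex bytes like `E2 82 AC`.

U+1105: 3-byte form → E1 84 85.
U+8BEC1: 4-byte form → F2 8B BB 81.
U+A9DD: 3-byte form → EA A7 9D.
U+03A8: 2-byte form → CE A8.
U+0061: 1-byte form → 61.
U+7554: 3-byte form → E7 95 94.
U+62F9: 3-byte form → E6 8B B9.
U+33DD0: 4-byte form → F0 B3 B7 90.
Concatenated (23 bytes): E1 84 85 F2 8B BB 81 EA A7 9D CE A8 61 E7 95 94 E6 8B B9 F0 B3 B7 90.

E1 84 85 F2 8B BB 81 EA A7 9D CE A8 61 E7 95 94 E6 8B B9 F0 B3 B7 90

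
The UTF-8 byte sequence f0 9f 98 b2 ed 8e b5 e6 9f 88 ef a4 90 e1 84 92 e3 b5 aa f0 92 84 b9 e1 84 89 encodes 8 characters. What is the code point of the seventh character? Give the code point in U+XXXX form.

Offset 0: leading byte 0xF0 = 11110000 → 4-byte char #1 = F0 9F 98 B2.
Offset 4: leading byte 0xED = 11101101 → 3-byte char #2 = ED 8E B5.
Offset 7: leading byte 0xE6 = 11100110 → 3-byte char #3 = E6 9F 88.
Offset 10: leading byte 0xEF = 11101111 → 3-byte char #4 = EF A4 90.
Offset 13: leading byte 0xE1 = 11100001 → 3-byte char #5 = E1 84 92.
Offset 16: leading byte 0xE3 = 11100011 → 3-byte char #6 = E3 B5 AA.
Offset 19: leading byte 0xF0 = 11110000 → 4-byte char #7 = F0 92 84 B9.
Leading byte 0xF0 = 11110000 matches 11110xxx → 4-byte sequence.
Byte 1: 0xF0 = 11110000, payload 000 (3 bits).
Byte 2: 0x92 = 10010010 (10xxxxxx ✓), payload 010010.
Byte 3: 0x84 = 10000100 (10xxxxxx ✓), payload 000100.
Byte 4: 0xB9 = 10111001 (10xxxxxx ✓), payload 111001.
Concatenate: 000010010000100111001 = 0x12139 (21 bits → U+12139).

U+12139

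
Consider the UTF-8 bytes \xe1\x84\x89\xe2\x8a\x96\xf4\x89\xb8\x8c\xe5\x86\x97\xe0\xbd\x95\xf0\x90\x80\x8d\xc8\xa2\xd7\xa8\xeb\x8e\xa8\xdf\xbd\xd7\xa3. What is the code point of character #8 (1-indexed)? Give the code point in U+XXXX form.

Offset 0: leading byte 0xE1 = 11100001 → 3-byte char #1 = E1 84 89.
Offset 3: leading byte 0xE2 = 11100010 → 3-byte char #2 = E2 8A 96.
Offset 6: leading byte 0xF4 = 11110100 → 4-byte char #3 = F4 89 B8 8C.
Offset 10: leading byte 0xE5 = 11100101 → 3-byte char #4 = E5 86 97.
Offset 13: leading byte 0xE0 = 11100000 → 3-byte char #5 = E0 BD 95.
Offset 16: leading byte 0xF0 = 11110000 → 4-byte char #6 = F0 90 80 8D.
Offset 20: leading byte 0xC8 = 11001000 → 2-byte char #7 = C8 A2.
Offset 22: leading byte 0xD7 = 11010111 → 2-byte char #8 = D7 A8.
Leading byte 0xD7 = 11010111 matches 110xxxxx → 2-byte sequence.
Byte 1: 0xD7 = 11010111, payload 10111 (5 bits).
Byte 2: 0xA8 = 10101000 (10xxxxxx ✓), payload 101000.
Concatenate: 10111101000 = 0x5E8 (11 bits → U+05E8).

U+05E8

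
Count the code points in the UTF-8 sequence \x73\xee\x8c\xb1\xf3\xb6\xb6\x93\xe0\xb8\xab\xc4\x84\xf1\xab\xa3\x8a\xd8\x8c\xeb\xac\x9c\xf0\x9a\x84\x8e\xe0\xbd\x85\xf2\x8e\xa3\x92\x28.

12

Byte at offset 0: 0x73 = 01110011 → 1-byte char (#1). Advance 1.
Byte at offset 1: 0xEE = 11101110 → 3-byte char (#2). Advance 3.
Byte at offset 4: 0xF3 = 11110011 → 4-byte char (#3). Advance 4.
Byte at offset 8: 0xE0 = 11100000 → 3-byte char (#4). Advance 3.
Byte at offset 11: 0xC4 = 11000100 → 2-byte char (#5). Advance 2.
Byte at offset 13: 0xF1 = 11110001 → 4-byte char (#6). Advance 4.
Byte at offset 17: 0xD8 = 11011000 → 2-byte char (#7). Advance 2.
Byte at offset 19: 0xEB = 11101011 → 3-byte char (#8). Advance 3.
Byte at offset 22: 0xF0 = 11110000 → 4-byte char (#9). Advance 4.
Byte at offset 26: 0xE0 = 11100000 → 3-byte char (#10). Advance 3.
Byte at offset 29: 0xF2 = 11110010 → 4-byte char (#11). Advance 4.
Byte at offset 33: 0x28 = 00101000 → 1-byte char (#12). Advance 1.
Reached end at offset 34 after 12 code points.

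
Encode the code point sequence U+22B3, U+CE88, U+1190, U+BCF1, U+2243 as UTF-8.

E2 8A B3 EC BA 88 E1 86 90 EB B3 B1 E2 89 83

U+22B3: 3-byte form → E2 8A B3.
U+CE88: 3-byte form → EC BA 88.
U+1190: 3-byte form → E1 86 90.
U+BCF1: 3-byte form → EB B3 B1.
U+2243: 3-byte form → E2 89 83.
Concatenated (15 bytes): E2 8A B3 EC BA 88 E1 86 90 EB B3 B1 E2 89 83.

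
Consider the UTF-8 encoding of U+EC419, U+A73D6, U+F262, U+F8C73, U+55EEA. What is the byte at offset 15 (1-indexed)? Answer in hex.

0xB3

1-indexed offset 15 is 0-indexed offset 14.
U+EC419 → 4-byte form F3 AC 90 99 at offsets 0–3.
U+A73D6 → 4-byte form F2 A7 8F 96 at offsets 4–7.
U+F262 → 3-byte form EF 89 A2 at offsets 8–10.
U+F8C73 → 4-byte form F3 B8 B1 B3 at offsets 11–14.
Offset 14 falls in char 4's range; it's byte 4 of F3 B8 B1 B3 = 0xB3.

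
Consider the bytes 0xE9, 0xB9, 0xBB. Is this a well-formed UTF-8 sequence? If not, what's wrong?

valid

Leading byte 0xE9 = 11101001 → 3-byte form.
Continuation bytes 0xB9=10111001, 0xBB=10111011 all match 10xxxxxx.
Decoded value 0x9E7B is ≥ 0x800 (shortest form) and not a surrogate.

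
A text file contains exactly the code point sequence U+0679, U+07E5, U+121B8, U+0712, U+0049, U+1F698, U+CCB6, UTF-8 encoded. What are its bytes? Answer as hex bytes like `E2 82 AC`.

D9 B9 DF A5 F0 92 86 B8 DC 92 49 F0 9F 9A 98 EC B2 B6

U+0679: 2-byte form → D9 B9.
U+07E5: 2-byte form → DF A5.
U+121B8: 4-byte form → F0 92 86 B8.
U+0712: 2-byte form → DC 92.
U+0049: 1-byte form → 49.
U+1F698: 4-byte form → F0 9F 9A 98.
U+CCB6: 3-byte form → EC B2 B6.
Concatenated (18 bytes): D9 B9 DF A5 F0 92 86 B8 DC 92 49 F0 9F 9A 98 EC B2 B6.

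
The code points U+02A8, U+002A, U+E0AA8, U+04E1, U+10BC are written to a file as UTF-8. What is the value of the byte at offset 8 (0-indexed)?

U+02A8 → 2-byte form CA A8 at offsets 0–1.
U+002A → 1-byte form 2A at offsets 2–2.
U+E0AA8 → 4-byte form F3 A0 AA A8 at offsets 3–6.
U+04E1 → 2-byte form D3 A1 at offsets 7–8.
Offset 8 falls in char 4's range; it's byte 2 of D3 A1 = 0xA1.

0xA1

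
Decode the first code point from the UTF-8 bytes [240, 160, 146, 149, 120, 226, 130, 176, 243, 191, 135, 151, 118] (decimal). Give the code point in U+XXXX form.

Offset 0: leading byte 0xF0 = 11110000 → 4-byte char #1 = F0 A0 92 95.
Leading byte 0xF0 = 11110000 matches 11110xxx → 4-byte sequence.
Byte 1: 0xF0 = 11110000, payload 000 (3 bits).
Byte 2: 0xA0 = 10100000 (10xxxxxx ✓), payload 100000.
Byte 3: 0x92 = 10010010 (10xxxxxx ✓), payload 010010.
Byte 4: 0x95 = 10010101 (10xxxxxx ✓), payload 010101.
Concatenate: 000100000010010010101 = 0x20495 (21 bits → U+20495).

U+20495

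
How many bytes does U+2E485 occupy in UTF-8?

4

U+2E485 = 0x2E485. UTF-8 uses 1 byte below 0x80, 2 below 0x800, 3 below 0x10000, 4 up to 0x10FFFF. 0x2E485 is in U+10000–U+10FFFF → 4 bytes.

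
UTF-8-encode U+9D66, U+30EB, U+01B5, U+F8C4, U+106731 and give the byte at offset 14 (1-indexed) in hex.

1-indexed offset 14 is 0-indexed offset 13.
U+9D66 → 3-byte form E9 B5 A6 at offsets 0–2.
U+30EB → 3-byte form E3 83 AB at offsets 3–5.
U+01B5 → 2-byte form C6 B5 at offsets 6–7.
U+F8C4 → 3-byte form EF A3 84 at offsets 8–10.
U+106731 → 4-byte form F4 86 9C B1 at offsets 11–14.
Offset 13 falls in char 5's range; it's byte 3 of F4 86 9C B1 = 0x9C.

0x9C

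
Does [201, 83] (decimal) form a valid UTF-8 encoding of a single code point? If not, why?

Leading byte 0xC9 = 11001001 → 2-byte form.
Byte 2 is 0x53 = 01010011, which is not 10xxxxxx — expected a continuation byte.

invalid (non-continuation byte where continuation expected)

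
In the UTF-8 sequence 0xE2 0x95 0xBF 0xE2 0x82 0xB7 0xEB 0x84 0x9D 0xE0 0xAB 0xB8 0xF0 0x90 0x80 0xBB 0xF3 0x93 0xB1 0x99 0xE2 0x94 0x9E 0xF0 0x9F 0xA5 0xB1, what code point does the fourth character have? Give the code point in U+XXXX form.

Offset 0: leading byte 0xE2 = 11100010 → 3-byte char #1 = E2 95 BF.
Offset 3: leading byte 0xE2 = 11100010 → 3-byte char #2 = E2 82 B7.
Offset 6: leading byte 0xEB = 11101011 → 3-byte char #3 = EB 84 9D.
Offset 9: leading byte 0xE0 = 11100000 → 3-byte char #4 = E0 AB B8.
Leading byte 0xE0 = 11100000 matches 1110xxxx → 3-byte sequence.
Byte 1: 0xE0 = 11100000, payload 0000 (4 bits).
Byte 2: 0xAB = 10101011 (10xxxxxx ✓), payload 101011.
Byte 3: 0xB8 = 10111000 (10xxxxxx ✓), payload 111000.
Concatenate: 0000101011111000 = 0xAF8 (16 bits → U+0AF8).

U+0AF8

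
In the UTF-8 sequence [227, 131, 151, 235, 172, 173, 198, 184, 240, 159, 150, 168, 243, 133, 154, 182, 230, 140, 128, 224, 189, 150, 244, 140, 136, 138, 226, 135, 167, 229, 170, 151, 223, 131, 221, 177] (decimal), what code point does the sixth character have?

Offset 0: leading byte 0xE3 = 11100011 → 3-byte char #1 = E3 83 97.
Offset 3: leading byte 0xEB = 11101011 → 3-byte char #2 = EB AC AD.
Offset 6: leading byte 0xC6 = 11000110 → 2-byte char #3 = C6 B8.
Offset 8: leading byte 0xF0 = 11110000 → 4-byte char #4 = F0 9F 96 A8.
Offset 12: leading byte 0xF3 = 11110011 → 4-byte char #5 = F3 85 9A B6.
Offset 16: leading byte 0xE6 = 11100110 → 3-byte char #6 = E6 8C 80.
Leading byte 0xE6 = 11100110 matches 1110xxxx → 3-byte sequence.
Byte 1: 0xE6 = 11100110, payload 0110 (4 bits).
Byte 2: 0x8C = 10001100 (10xxxxxx ✓), payload 001100.
Byte 3: 0x80 = 10000000 (10xxxxxx ✓), payload 000000.
Concatenate: 0110001100000000 = 0x6300 (16 bits → U+6300).

U+6300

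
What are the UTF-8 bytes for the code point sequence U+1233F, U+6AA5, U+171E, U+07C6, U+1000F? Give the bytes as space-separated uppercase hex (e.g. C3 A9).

F0 92 8C BF E6 AA A5 E1 9C 9E DF 86 F0 90 80 8F

U+1233F: 4-byte form → F0 92 8C BF.
U+6AA5: 3-byte form → E6 AA A5.
U+171E: 3-byte form → E1 9C 9E.
U+07C6: 2-byte form → DF 86.
U+1000F: 4-byte form → F0 90 80 8F.
Concatenated (16 bytes): F0 92 8C BF E6 AA A5 E1 9C 9E DF 86 F0 90 80 8F.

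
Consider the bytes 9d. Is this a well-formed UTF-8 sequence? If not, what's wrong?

Byte 0x9D = 10011101 has the form 10xxxxxx — a continuation byte — but there is no preceding leading byte.

invalid (continuation byte with no leading byte)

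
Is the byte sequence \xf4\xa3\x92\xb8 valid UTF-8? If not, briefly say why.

invalid (encodes a value above U+10FFFF)

Leading byte 0xF4 = 11110100 → 4-byte form.
Payload = 0x1234B8, which exceeds U+10FFFF, the maximum Unicode code point. (Leading bytes F5–FF, or F4 followed by ≥ 0x90, are invalid.)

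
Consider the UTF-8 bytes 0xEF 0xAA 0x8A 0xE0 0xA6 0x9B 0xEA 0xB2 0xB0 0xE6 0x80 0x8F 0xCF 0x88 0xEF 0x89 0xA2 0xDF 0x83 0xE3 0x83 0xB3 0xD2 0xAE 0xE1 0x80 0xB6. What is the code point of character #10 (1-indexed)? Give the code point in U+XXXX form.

Offset 0: leading byte 0xEF = 11101111 → 3-byte char #1 = EF AA 8A.
Offset 3: leading byte 0xE0 = 11100000 → 3-byte char #2 = E0 A6 9B.
Offset 6: leading byte 0xEA = 11101010 → 3-byte char #3 = EA B2 B0.
Offset 9: leading byte 0xE6 = 11100110 → 3-byte char #4 = E6 80 8F.
Offset 12: leading byte 0xCF = 11001111 → 2-byte char #5 = CF 88.
Offset 14: leading byte 0xEF = 11101111 → 3-byte char #6 = EF 89 A2.
Offset 17: leading byte 0xDF = 11011111 → 2-byte char #7 = DF 83.
Offset 19: leading byte 0xE3 = 11100011 → 3-byte char #8 = E3 83 B3.
Offset 22: leading byte 0xD2 = 11010010 → 2-byte char #9 = D2 AE.
Offset 24: leading byte 0xE1 = 11100001 → 3-byte char #10 = E1 80 B6.
Leading byte 0xE1 = 11100001 matches 1110xxxx → 3-byte sequence.
Byte 1: 0xE1 = 11100001, payload 0001 (4 bits).
Byte 2: 0x80 = 10000000 (10xxxxxx ✓), payload 000000.
Byte 3: 0xB6 = 10110110 (10xxxxxx ✓), payload 110110.
Concatenate: 0001000000110110 = 0x1036 (16 bits → U+1036).

U+1036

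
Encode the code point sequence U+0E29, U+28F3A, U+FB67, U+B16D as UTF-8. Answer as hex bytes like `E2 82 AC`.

E0 B8 A9 F0 A8 BC BA EF AD A7 EB 85 AD

U+0E29: 3-byte form → E0 B8 A9.
U+28F3A: 4-byte form → F0 A8 BC BA.
U+FB67: 3-byte form → EF AD A7.
U+B16D: 3-byte form → EB 85 AD.
Concatenated (13 bytes): E0 B8 A9 F0 A8 BC BA EF AD A7 EB 85 AD.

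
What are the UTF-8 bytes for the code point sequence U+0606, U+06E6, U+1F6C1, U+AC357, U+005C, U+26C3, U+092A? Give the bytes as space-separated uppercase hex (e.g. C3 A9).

U+0606: 2-byte form → D8 86.
U+06E6: 2-byte form → DB A6.
U+1F6C1: 4-byte form → F0 9F 9B 81.
U+AC357: 4-byte form → F2 AC 8D 97.
U+005C: 1-byte form → 5C.
U+26C3: 3-byte form → E2 9B 83.
U+092A: 3-byte form → E0 A4 AA.
Concatenated (19 bytes): D8 86 DB A6 F0 9F 9B 81 F2 AC 8D 97 5C E2 9B 83 E0 A4 AA.

D8 86 DB A6 F0 9F 9B 81 F2 AC 8D 97 5C E2 9B 83 E0 A4 AA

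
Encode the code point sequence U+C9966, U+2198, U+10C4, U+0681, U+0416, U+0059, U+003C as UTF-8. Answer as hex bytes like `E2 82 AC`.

U+C9966: 4-byte form → F3 89 A5 A6.
U+2198: 3-byte form → E2 86 98.
U+10C4: 3-byte form → E1 83 84.
U+0681: 2-byte form → DA 81.
U+0416: 2-byte form → D0 96.
U+0059: 1-byte form → 59.
U+003C: 1-byte form → 3C.
Concatenated (16 bytes): F3 89 A5 A6 E2 86 98 E1 83 84 DA 81 D0 96 59 3C.

F3 89 A5 A6 E2 86 98 E1 83 84 DA 81 D0 96 59 3C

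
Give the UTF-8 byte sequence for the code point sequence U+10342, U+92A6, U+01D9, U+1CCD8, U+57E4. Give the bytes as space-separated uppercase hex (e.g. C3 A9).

U+10342: 4-byte form → F0 90 8D 82.
U+92A6: 3-byte form → E9 8A A6.
U+01D9: 2-byte form → C7 99.
U+1CCD8: 4-byte form → F0 9C B3 98.
U+57E4: 3-byte form → E5 9F A4.
Concatenated (16 bytes): F0 90 8D 82 E9 8A A6 C7 99 F0 9C B3 98 E5 9F A4.

F0 90 8D 82 E9 8A A6 C7 99 F0 9C B3 98 E5 9F A4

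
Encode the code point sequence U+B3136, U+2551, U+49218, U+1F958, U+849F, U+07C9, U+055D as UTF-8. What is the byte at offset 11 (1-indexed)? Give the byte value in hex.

1-indexed offset 11 is 0-indexed offset 10.
U+B3136 → 4-byte form F2 B3 84 B6 at offsets 0–3.
U+2551 → 3-byte form E2 95 91 at offsets 4–6.
U+49218 → 4-byte form F1 89 88 98 at offsets 7–10.
Offset 10 falls in char 3's range; it's byte 4 of F1 89 88 98 = 0x98.

0x98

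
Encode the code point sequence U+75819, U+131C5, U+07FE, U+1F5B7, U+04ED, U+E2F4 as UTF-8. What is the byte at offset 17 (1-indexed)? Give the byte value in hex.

0xEE

1-indexed offset 17 is 0-indexed offset 16.
U+75819 → 4-byte form F1 B5 A0 99 at offsets 0–3.
U+131C5 → 4-byte form F0 93 87 85 at offsets 4–7.
U+07FE → 2-byte form DF BE at offsets 8–9.
U+1F5B7 → 4-byte form F0 9F 96 B7 at offsets 10–13.
U+04ED → 2-byte form D3 AD at offsets 14–15.
U+E2F4 → 3-byte form EE 8B B4 at offsets 16–18.
Offset 16 falls in char 6's range; it's byte 1 of EE 8B B4 = 0xEE.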